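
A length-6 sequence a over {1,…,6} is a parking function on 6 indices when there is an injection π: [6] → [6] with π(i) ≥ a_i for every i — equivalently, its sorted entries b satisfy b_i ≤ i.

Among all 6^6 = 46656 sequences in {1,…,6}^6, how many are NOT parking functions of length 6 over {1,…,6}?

29849

#PF = 1·7^5 = 1 · 16807 = 16807 (Pollak)
Example (6,6,4,4,3,4) → sorted (3,4,4,4,6,6): b_1=3>1, not a PF.
So 46656 − 16807 = 29849 fail.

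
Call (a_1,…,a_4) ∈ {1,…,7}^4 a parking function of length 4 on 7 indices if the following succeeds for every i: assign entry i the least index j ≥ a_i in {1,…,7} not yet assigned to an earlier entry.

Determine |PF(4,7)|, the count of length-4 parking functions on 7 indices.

2048

#PF = 4·8^3 = 4×512 = 2048 [KW]
One tuple (2,5,3,5) → sorted (2,3,5,5): b_i ≤ 3+i ∀i, a PF.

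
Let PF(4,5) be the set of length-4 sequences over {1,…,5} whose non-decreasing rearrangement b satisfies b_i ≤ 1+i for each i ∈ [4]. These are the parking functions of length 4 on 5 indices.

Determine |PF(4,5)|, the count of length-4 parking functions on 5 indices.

432

|PF(4,5)| = 2·6^3 = 2·216 = 432 (Konheim–Weiss)
E.g. (1,5,3,1) → sorted (1,1,3,5): b_i ≤ 1+i ∀i, a PF.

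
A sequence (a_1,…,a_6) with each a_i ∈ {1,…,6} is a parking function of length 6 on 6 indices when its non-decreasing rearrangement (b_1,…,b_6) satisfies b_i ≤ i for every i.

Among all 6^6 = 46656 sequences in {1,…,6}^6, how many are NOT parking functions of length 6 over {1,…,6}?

29849

#PF = (6−6+1)·(6+1)^(6−1) = 1 · 16807 = 16807 [KW]
E.g. (5,5,4,1,5,2) → sorted (1,2,4,5,5,5): b_3=4>3, not a PF.
6^6 − 16807 = 46656 − 16807 = 29849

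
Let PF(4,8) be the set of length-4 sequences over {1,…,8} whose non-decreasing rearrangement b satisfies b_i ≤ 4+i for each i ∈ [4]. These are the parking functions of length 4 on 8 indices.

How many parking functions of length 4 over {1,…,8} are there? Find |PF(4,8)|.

3645

|PF| = (8+1−4)·(8+1)^{4−1} = 5·729 = 3645
Example (6,2,3,7) → sorted (2,3,6,7): b_i ≤ 4+i ∀i, a PF.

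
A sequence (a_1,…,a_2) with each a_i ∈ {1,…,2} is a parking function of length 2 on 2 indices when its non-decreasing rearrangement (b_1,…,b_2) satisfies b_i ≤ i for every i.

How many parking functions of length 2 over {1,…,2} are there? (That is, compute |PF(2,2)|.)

|PF| = (2+1−2)·(2+1)^{2−1} = 1×3 = 3 [KW]
Example (2,1) → sorted (1,2): b_i ≤ i ∀i, a PF.

3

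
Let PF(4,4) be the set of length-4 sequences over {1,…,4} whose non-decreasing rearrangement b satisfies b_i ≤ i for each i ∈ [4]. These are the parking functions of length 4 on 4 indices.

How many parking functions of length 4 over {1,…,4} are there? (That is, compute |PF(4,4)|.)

125

|PF(4,4)| = (4−4+1)·(4+1)^(4−1) = 1×125 = 125 (Pollak)
Check (2,1,4,2) → sorted (1,2,2,4): b_i ≤ i ∀i, a PF.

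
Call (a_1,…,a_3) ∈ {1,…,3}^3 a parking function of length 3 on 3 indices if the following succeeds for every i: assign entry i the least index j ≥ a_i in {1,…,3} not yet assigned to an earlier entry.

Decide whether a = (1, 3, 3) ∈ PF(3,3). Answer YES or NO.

NO

Sorted: b = (1, 3, 3).
  b_1=1 ≤ 1
  b_2=3 > 2
  fails at i=2 ⇒ NO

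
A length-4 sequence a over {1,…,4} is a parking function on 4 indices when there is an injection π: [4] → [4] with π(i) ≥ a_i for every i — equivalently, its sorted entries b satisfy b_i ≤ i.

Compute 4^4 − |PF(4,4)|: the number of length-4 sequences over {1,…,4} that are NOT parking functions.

131

Count = (4−4+1)·(4+1)^(4−1) = 1·125 = 125
Check (4,4,3,4) → sorted (3,4,4,4): b_1=3>1, not a PF.
4^4 − 125 = 256 − 125 = 131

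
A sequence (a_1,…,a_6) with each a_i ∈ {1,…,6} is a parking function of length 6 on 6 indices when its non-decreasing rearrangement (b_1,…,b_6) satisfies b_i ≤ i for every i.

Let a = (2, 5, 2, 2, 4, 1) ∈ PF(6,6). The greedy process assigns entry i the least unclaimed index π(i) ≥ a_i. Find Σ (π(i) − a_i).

Σπ(i) = 1+…+6 = 21; Σa = 2+5+2+2+4+1 = 16; disp = 21−16 = 5.

5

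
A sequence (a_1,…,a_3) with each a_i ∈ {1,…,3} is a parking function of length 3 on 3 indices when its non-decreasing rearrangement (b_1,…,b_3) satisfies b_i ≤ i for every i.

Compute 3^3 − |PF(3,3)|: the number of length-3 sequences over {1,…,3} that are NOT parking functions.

Count = (3−3+1)·(3+1)^(3−1) = 1 · 16 = 16 (Konheim–Weiss)
Example (3,3,3) → sorted (3,3,3): b_1=3>1, not a PF.
So 27 − 16 = 11 fail.

11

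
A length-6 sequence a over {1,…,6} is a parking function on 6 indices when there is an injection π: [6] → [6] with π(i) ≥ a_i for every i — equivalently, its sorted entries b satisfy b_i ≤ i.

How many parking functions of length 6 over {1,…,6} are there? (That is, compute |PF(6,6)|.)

#PF = (6+1−6)·(6+1)^{6−1} = 1·16807 = 16807
Check (1,4,6,1,2,4) → sorted (1,1,2,4,4,6): b_i ≤ i ∀i, a PF.

16807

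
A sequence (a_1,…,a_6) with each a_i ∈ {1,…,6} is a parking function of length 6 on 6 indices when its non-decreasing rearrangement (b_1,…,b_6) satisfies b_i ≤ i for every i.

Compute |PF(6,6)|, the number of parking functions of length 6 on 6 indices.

Count = (7−6)·7^(6−1) = 1 · 16807 = 16807
Check (1,6,1,3,2,5) → sorted (1,1,2,3,5,6): b_i ≤ i ∀i, a PF.

16807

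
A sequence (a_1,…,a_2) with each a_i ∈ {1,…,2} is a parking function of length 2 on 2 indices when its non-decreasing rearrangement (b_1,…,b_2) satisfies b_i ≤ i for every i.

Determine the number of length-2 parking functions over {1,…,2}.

3

|PF| = (3−2)·3^(2−1) = 1 · 3 = 3 (Pollak)
E.g. (2,1) → sorted (1,2): b_i ≤ i ∀i, a PF.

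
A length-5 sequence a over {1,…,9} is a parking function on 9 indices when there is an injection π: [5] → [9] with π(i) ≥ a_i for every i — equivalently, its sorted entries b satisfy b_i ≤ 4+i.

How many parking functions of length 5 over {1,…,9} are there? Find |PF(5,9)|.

50000

|PF(5,9)| = (10−5)·10^(5−1) = 5×10000 = 50000 (Konheim–Weiss)
Example (6,4,1,2,3) → sorted (1,2,3,4,6): b_i ≤ 4+i ∀i, a PF.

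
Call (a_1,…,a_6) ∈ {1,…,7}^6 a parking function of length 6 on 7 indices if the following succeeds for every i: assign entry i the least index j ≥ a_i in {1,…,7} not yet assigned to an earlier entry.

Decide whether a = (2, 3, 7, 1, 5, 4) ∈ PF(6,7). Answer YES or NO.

YES

Order a: b = (1, 2, 3, 4, 5, 7).
  b_1=1 ≤ 2
  b_2=2 ≤ 3
  b_3=3 ≤ 4
  b_4=4 ≤ 5
  b_5=5 ≤ 6
  b_6=7 ≤ 7
All bounds hold ⇒ YES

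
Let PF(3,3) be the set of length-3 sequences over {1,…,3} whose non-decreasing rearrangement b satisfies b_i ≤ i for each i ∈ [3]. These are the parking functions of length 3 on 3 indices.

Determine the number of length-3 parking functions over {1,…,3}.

16

|PF| = (4−3)·4^(3−1) = 1 · 16 = 16 (Konheim–Weiss)
Check (1,2,2) → sorted (1,2,2): b_i ≤ i ∀i, a PF.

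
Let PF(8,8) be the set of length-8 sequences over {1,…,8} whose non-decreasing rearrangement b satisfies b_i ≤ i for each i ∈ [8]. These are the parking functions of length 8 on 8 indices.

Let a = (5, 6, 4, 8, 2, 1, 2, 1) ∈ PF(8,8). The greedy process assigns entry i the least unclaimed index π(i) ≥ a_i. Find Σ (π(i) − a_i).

7

Σπ(i) = 1+…+8 = 36; Σa = 5+6+4+8+2+1+2+1 = 29; disp = 36−29 = 7.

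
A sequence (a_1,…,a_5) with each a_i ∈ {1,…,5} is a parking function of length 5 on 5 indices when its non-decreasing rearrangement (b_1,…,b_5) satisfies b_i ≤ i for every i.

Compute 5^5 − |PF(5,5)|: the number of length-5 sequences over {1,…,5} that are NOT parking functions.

1829

Count = (6−5)·6^(5−1) = 1·1296 = 1296 (Konheim–Weiss)
E.g. (5,3,5,2,4) → sorted (2,3,4,5,5): b_1=2>1, not a PF.
5^5 − 1296 = 3125 − 1296 = 1829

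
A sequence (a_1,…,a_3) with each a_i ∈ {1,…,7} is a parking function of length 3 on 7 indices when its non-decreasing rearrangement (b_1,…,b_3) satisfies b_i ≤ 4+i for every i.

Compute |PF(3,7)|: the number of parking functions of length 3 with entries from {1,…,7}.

320

|PF(3,7)| = (8−3)·8^(3−1) = 5×64 = 320 (Konheim–Weiss)
Example (2,6,3) → sorted (2,3,6): b_i ≤ 4+i ∀i, a PF.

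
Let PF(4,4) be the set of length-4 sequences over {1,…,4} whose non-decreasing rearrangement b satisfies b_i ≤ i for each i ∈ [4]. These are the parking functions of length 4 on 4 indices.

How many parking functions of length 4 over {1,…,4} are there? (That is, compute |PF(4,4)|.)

125

#PF = (4−4+1)·(4+1)^(4−1) = 1·125 = 125 (Konheim–Weiss)
Example (4,1,2,3) → sorted (1,2,3,4): b_i ≤ i ∀i, a PF.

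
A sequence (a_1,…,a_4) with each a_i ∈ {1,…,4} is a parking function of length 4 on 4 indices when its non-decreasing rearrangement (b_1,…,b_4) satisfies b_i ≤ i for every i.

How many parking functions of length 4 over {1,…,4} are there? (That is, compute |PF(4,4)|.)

|PF| = (4+1−4)·(4+1)^{4−1} = 1·125 = 125 [KW]
E.g. (2,2,1,3) → sorted (1,2,2,3): b_i ≤ i ∀i, a PF.

125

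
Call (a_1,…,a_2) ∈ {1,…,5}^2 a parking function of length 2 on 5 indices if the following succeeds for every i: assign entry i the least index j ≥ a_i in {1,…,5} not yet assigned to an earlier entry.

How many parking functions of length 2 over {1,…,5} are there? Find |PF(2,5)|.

24

#PF = (5+1−2)·(5+1)^{2−1} = 4·6 = 24 (Pollak)
Example (3,4) → sorted (3,4): b_i ≤ 3+i ∀i, a PF.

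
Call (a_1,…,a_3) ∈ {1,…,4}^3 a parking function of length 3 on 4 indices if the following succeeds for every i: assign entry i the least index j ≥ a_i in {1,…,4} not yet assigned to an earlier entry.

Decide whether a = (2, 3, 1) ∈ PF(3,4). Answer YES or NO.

YES

Sorted: b = (1, 2, 3).
  b_1=1 ≤ 2
  b_2=2 ≤ 3
  b_3=3 ≤ 4
All bounds hold ⇒ YES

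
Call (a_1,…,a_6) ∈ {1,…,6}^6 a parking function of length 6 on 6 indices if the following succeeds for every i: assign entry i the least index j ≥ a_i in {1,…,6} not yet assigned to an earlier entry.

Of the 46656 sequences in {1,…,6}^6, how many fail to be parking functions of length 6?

29849

|PF| = (6−6+1)·(6+1)^(6−1) = 1·16807 = 16807
One tuple (4,5,3,6,2,3) → sorted (2,3,3,4,5,6): b_1=2>1, not a PF.
So 46656 − 16807 = 29849 fail.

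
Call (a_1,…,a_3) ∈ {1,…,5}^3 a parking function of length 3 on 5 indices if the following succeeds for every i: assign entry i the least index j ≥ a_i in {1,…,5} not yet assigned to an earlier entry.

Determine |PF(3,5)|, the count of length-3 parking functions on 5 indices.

108

|PF(3,5)| = 3·6^2 = 3 · 36 = 108
Check (2,4,2) → sorted (2,2,4): b_i ≤ 2+i ∀i, a PF.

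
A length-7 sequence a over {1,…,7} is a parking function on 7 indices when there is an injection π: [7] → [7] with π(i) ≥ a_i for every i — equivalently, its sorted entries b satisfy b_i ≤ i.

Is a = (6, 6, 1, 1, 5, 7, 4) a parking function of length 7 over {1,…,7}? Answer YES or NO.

Sorted: b = (1, 1, 4, 5, 6, 6, 7).
  b_1=1 ≤ 1
  b_2=1 ≤ 2
  b_3=4 > 3
  fails at i=3 ⇒ NO

NO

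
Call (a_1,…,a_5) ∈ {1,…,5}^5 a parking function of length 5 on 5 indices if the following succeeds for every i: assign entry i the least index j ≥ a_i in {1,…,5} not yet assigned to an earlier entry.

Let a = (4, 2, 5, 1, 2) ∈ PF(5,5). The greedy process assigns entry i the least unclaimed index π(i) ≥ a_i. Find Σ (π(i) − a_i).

Σπ(i) = 1+…+5 = 15; Σa = 4+2+5+1+2 = 14; disp = 15−14 = 1.

1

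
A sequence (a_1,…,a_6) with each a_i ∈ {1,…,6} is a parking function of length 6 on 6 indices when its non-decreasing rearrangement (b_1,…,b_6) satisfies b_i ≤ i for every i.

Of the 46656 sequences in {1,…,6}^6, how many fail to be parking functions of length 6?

#PF = 1·7^5 = 1·16807 = 16807 (Pollak)
One tuple (6,3,5,6,6,4) → sorted (3,4,5,6,6,6): b_1=3>1, not a PF.
6^6 − 16807 = 46656 − 16807 = 29849

29849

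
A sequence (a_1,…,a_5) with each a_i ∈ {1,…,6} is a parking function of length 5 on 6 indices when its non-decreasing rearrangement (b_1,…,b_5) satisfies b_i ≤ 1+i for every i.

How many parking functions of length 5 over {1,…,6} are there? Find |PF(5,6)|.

4802

|PF(5,6)| = (6−5+1)·(6+1)^(5−1) = 2×2401 = 4802 (Pollak)
Example (4,2,2,2,1) → sorted (1,2,2,2,4): b_i ≤ 1+i ∀i, a PF.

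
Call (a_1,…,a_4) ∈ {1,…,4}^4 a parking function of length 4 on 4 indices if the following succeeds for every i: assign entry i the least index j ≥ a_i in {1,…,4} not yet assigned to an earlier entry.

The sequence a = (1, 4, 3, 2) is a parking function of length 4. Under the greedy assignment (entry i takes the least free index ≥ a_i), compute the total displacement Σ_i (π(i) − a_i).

0

Σπ = 4·5/2 = 10 (π permutes [4]); Σa = 1+4+3+2 = 10; disp = 10−10 = 0.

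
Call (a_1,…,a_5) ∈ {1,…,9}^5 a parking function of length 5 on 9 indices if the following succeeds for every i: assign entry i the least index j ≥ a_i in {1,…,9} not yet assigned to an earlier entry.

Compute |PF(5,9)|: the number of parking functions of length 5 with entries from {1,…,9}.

Count = 5·10^4 = 5·10000 = 50000 [KW]
One tuple (7,8,1,6,3) → sorted (1,3,6,7,8): b_i ≤ 4+i ∀i, a PF.

50000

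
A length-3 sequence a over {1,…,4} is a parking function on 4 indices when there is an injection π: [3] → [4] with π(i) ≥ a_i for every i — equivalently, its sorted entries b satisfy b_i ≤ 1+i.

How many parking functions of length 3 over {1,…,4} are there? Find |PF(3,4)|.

#PF = (4+1−3)·(4+1)^{3−1} = 2·25 = 50 (Pollak)
E.g. (1,2,3) → sorted (1,2,3): b_i ≤ 1+i ∀i, a PF.

50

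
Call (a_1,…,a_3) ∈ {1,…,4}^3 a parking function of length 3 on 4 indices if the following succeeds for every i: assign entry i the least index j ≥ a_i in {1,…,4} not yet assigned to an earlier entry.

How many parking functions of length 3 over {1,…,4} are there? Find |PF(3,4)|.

50

|PF(3,4)| = (5−3)·5^(3−1) = 2·25 = 50
Example (1,2,3) → sorted (1,2,3): b_i ≤ 1+i ∀i, a PF.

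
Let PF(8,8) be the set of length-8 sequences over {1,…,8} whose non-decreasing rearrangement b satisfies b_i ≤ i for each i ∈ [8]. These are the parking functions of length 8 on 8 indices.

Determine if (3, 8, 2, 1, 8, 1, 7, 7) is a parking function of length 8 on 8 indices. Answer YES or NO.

Order a: b = (1, 1, 2, 3, 7, 7, 8, 8).
  b_1=1 ≤ 1
  b_2=1 ≤ 2
  b_3=2 ≤ 3
  b_4=3 ≤ 4
  b_5=7 > 5
  fails at i=5 ⇒ NO

NO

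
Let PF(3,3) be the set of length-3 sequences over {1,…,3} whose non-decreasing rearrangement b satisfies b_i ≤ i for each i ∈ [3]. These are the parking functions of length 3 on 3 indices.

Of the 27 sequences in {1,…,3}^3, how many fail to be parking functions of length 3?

Count = (4−3)·4^(3−1) = 1·16 = 16
Example (2,3,3) → sorted (2,3,3): b_1=2>1, not a PF.
Total 27; non-PF = 27−16 = 11

11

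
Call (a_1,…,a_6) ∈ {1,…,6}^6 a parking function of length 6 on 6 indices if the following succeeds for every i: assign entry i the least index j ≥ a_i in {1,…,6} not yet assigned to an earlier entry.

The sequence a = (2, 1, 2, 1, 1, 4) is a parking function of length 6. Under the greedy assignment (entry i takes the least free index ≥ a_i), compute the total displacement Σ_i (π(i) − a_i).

10

Σπ = 21 ({1..6} each once); Σa = 2+1+2+1+1+4 = 11; disp = 21−11 = 10.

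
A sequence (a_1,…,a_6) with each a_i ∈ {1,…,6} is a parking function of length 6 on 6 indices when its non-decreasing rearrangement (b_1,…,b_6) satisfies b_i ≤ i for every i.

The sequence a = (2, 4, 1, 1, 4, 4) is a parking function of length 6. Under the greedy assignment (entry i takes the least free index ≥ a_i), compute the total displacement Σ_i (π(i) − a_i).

5

Σπ = 21 ({1..6} each once); Σa = 2+4+1+1+4+4 = 16; disp = 21−16 = 5.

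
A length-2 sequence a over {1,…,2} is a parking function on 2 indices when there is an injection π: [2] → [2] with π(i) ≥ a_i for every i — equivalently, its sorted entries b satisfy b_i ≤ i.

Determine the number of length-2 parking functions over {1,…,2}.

|PF(2,2)| = (2−2+1)·(2+1)^(2−1) = 1×3 = 3 (Pollak)
Example (2,1) → sorted (1,2): b_i ≤ i ∀i, a PF.

3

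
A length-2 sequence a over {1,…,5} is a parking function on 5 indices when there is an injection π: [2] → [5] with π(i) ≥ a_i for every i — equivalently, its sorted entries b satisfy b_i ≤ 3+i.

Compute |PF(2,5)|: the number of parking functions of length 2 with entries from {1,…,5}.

|PF| = 4·6^1 = 4×6 = 24
Check (2,2) → sorted (2,2): b_i ≤ 3+i ∀i, a PF.

24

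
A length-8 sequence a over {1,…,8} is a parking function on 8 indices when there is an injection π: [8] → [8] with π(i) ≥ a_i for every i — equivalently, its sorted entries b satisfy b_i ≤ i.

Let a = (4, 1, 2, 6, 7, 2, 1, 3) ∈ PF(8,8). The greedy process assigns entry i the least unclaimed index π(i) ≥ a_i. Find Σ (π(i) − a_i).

Σπ = 36 ({1..8} each once); Σa = 4+1+2+6+7+2+1+3 = 26; disp = 36−26 = 10.

10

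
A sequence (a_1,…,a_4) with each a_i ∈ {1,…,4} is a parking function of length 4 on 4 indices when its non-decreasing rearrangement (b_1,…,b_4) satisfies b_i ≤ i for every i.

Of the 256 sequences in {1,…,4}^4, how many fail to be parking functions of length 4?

131

|PF(4,4)| = (4−4+1)·(4+1)^(4−1) = 1 · 125 = 125 (Konheim–Weiss)
One tuple (2,3,2,4) → sorted (2,2,3,4): b_1=2>1, not a PF.
So 256 − 125 = 131 fail.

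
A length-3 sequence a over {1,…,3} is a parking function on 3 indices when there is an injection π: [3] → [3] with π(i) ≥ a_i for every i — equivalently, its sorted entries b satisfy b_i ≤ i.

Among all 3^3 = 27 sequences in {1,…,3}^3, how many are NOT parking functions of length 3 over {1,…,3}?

11

|PF(3,3)| = (3−3+1)·(3+1)^(3−1) = 1×16 = 16 (Konheim–Weiss)
Example (3,3,2) → sorted (2,3,3): b_1=2>1, not a PF.
So 27 − 16 = 11 fail.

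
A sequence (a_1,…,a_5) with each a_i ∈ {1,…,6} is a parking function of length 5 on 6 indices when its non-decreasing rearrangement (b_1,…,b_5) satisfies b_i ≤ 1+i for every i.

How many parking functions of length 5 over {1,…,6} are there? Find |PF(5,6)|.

|PF| = 2·7^4 = 2·2401 = 4802
E.g. (4,1,3,2,2) → sorted (1,2,2,3,4): b_i ≤ 1+i ∀i, a PF.

4802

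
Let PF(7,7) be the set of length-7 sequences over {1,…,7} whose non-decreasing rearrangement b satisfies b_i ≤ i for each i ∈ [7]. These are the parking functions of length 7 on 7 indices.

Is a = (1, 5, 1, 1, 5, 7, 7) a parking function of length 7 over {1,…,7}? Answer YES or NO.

Sorted: b = (1, 1, 1, 5, 5, 7, 7).
  b_1=1 ≤ 1
  b_2=1 ≤ 2
  b_3=1 ≤ 3
  b_4=5 > 4
  fails at i=4 ⇒ NO

NO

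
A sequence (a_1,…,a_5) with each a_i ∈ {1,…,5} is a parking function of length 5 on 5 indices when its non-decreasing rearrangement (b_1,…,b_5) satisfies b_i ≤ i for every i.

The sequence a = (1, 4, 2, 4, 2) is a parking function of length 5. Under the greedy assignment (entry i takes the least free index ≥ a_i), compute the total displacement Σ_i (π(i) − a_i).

2

Σπ = 15 ({1..5} each once); Σa = 1+4+2+4+2 = 13; disp = 15−13 = 2.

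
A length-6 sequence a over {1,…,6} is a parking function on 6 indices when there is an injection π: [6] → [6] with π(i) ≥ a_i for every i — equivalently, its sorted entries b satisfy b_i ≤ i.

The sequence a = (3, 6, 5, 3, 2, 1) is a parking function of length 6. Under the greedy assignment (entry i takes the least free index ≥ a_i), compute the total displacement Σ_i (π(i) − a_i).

1

Σπ = 21 ({1..6} each once); Σa = 3+6+5+3+2+1 = 20; disp = 21−20 = 1.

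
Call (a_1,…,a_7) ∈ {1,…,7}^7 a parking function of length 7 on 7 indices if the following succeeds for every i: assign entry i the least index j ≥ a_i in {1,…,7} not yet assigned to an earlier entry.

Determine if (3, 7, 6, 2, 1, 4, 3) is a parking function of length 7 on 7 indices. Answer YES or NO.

Rearranged: b = (1, 2, 3, 3, 4, 6, 7).
  b_1=1 ≤ 1
  b_2=2 ≤ 2
  b_3=3 ≤ 3
  b_4=3 ≤ 4
  b_5=4 ≤ 5
  b_6=6 ≤ 6
  b_7=7 ≤ 7
All bounds hold ⇒ YES

YES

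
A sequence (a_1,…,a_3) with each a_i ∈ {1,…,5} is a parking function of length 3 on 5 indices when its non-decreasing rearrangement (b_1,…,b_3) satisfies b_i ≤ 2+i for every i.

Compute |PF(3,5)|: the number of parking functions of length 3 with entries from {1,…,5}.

|PF| = (5−3+1)·(5+1)^(3−1) = 3×36 = 108 [KW]
Example (1,1,1) → sorted (1,1,1): b_i ≤ 2+i ∀i, a PF.

108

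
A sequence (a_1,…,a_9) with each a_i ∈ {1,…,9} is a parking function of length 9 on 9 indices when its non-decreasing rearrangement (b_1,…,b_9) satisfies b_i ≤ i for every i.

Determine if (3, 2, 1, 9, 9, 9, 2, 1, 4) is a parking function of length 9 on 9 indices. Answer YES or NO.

NO

Rearranged: b = (1, 1, 2, 2, 3, 4, 9, 9, 9).
  b_1=1 ≤ 1
  b_2=1 ≤ 2
  b_3=2 ≤ 3
  b_4=2 ≤ 4
  b_5=3 ≤ 5
  b_6=4 ≤ 6
  b_7=9 > 7
  fails at i=7 ⇒ NO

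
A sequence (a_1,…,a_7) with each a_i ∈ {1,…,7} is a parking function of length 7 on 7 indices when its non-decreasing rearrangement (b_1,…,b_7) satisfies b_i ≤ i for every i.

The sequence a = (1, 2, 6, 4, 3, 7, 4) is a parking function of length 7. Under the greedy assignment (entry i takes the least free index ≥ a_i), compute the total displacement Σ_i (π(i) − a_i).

1

Σπ(i) = 1+…+7 = 28; Σa = 1+2+6+4+3+7+4 = 27; disp = 28−27 = 1.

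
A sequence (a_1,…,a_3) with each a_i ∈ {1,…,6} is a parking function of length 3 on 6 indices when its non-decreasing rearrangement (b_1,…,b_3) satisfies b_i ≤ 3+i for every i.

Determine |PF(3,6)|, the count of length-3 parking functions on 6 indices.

196

|PF(3,6)| = (6+1−3)·(6+1)^{3−1} = 4×49 = 196
One tuple (6,4,3) → sorted (3,4,6): b_i ≤ 3+i ∀i, a PF.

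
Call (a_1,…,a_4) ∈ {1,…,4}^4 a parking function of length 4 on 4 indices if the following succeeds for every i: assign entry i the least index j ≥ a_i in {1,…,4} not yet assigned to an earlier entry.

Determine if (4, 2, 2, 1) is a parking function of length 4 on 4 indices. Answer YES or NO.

YES

Sorted: b = (1, 2, 2, 4).
  b_1=1 ≤ 1
  b_2=2 ≤ 2
  b_3=2 ≤ 3
  b_4=4 ≤ 4
All bounds hold ⇒ YES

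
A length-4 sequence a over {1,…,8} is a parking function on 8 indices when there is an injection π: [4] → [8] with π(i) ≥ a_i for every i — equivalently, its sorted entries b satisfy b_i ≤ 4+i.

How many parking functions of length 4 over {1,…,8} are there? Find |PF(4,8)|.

3645

#PF = (8+1−4)·(8+1)^{4−1} = 5·729 = 3645 [KW]
Check (7,4,5,6) → sorted (4,5,6,7): b_i ≤ 4+i ∀i, a PF.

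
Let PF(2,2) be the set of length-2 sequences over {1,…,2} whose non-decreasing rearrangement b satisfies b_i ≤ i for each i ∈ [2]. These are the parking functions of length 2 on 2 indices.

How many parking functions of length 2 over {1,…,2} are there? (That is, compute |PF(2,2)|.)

|PF(2,2)| = 1·3^1 = 1·3 = 3 (Pollak)
E.g. (2,1) → sorted (1,2): b_i ≤ i ∀i, a PF.

3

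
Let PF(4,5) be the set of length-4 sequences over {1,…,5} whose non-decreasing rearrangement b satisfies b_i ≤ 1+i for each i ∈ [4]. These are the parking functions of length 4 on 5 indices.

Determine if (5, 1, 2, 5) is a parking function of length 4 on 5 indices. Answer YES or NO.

NO

Rearranged: b = (1, 2, 5, 5).
  b_1=1 ≤ 2
  b_2=2 ≤ 3
  b_3=5 > 4
  fails at i=3 ⇒ NO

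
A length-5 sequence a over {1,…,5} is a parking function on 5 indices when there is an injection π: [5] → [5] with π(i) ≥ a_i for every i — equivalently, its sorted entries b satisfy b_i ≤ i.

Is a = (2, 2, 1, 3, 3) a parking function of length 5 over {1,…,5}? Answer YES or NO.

Order a: b = (1, 2, 2, 3, 3).
  b_1=1 ≤ 1
  b_2=2 ≤ 2
  b_3=2 ≤ 3
  b_4=3 ≤ 4
  b_5=3 ≤ 5
All bounds hold ⇒ YES

YES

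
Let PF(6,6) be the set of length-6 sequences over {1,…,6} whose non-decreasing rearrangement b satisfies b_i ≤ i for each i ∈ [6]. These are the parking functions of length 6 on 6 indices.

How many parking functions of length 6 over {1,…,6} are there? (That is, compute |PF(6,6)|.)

16807

Count = (6+1−6)·(6+1)^{6−1} = 1 · 16807 = 16807 [KW]
One tuple (3,1,1,6,4,3) → sorted (1,1,3,3,4,6): b_i ≤ i ∀i, a PF.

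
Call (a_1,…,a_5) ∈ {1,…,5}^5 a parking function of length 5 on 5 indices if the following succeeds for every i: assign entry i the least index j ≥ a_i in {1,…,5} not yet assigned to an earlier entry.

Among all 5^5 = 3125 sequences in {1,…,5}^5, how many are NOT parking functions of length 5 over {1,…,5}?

1829

Count = (5−5+1)·(5+1)^(5−1) = 1·1296 = 1296
Check (3,4,3,5,4) → sorted (3,3,4,4,5): b_1=3>1, not a PF.
5^5 − 1296 = 3125 − 1296 = 1829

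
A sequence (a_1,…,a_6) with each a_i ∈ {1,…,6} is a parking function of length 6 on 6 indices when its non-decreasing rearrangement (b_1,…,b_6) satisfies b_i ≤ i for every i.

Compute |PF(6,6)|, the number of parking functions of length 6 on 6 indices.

|PF(6,6)| = 1·7^5 = 1·16807 = 16807 (Konheim–Weiss)
Example (3,1,1,6,1,2) → sorted (1,1,1,2,3,6): b_i ≤ i ∀i, a PF.

16807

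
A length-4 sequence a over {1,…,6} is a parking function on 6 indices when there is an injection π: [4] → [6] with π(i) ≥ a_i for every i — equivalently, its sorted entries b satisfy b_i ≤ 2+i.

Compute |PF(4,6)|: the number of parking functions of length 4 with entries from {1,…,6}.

1029

Count = 3·7^3 = 3·343 = 1029
One tuple (4,5,3,2) → sorted (2,3,4,5): b_i ≤ 2+i ∀i, a PF.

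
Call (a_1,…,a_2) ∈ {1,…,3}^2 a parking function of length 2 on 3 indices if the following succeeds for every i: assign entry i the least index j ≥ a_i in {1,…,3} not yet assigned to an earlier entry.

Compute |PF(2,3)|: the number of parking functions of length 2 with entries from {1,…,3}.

#PF = (3−2+1)·(3+1)^(2−1) = 2×4 = 8 (Pollak)
Check (1,3) → sorted (1,3): b_i ≤ 1+i ∀i, a PF.

8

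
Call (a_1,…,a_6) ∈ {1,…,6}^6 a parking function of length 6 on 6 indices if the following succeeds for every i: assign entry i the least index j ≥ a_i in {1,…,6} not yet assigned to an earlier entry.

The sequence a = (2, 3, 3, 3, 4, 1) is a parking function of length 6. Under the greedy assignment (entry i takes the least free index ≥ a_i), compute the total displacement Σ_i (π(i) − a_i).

Σπ = 6·7/2 = 21 (π permutes [6]); Σa = 2+3+3+3+4+1 = 16; disp = 21−16 = 5.

5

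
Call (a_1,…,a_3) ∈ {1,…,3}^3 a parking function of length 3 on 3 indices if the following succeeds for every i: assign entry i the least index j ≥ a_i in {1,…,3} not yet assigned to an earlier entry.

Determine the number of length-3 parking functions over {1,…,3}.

|PF(3,3)| = (4−3)·4^(3−1) = 1×16 = 16 (Konheim–Weiss)
Example (2,1,2) → sorted (1,2,2): b_i ≤ i ∀i, a PF.

16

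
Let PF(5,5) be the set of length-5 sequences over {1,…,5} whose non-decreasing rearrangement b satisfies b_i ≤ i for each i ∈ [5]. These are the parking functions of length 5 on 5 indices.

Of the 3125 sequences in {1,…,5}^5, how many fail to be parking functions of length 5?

|PF| = 1·6^4 = 1 · 1296 = 1296 (Konheim–Weiss)
Example (4,5,2,5,3) → sorted (2,3,4,5,5): b_1=2>1, not a PF.
So 3125 − 1296 = 1829 fail.

1829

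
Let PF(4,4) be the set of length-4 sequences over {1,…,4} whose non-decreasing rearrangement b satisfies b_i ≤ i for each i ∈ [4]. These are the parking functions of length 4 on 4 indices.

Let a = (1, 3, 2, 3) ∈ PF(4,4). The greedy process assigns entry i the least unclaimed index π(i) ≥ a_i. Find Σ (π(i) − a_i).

1

Σπ = 4·5/2 = 10 (π permutes [4]); Σa = 1+3+2+3 = 9; disp = 10−9 = 1.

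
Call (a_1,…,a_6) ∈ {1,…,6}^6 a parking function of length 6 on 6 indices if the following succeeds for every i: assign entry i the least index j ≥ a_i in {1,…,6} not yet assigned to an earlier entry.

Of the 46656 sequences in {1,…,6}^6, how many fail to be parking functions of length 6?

29849

|PF(6,6)| = 1·7^5 = 1×16807 = 16807 [KW]
Check (6,6,5,5,3,1) → sorted (1,3,5,5,6,6): b_2=3>2, not a PF.
So 46656 − 16807 = 29849 fail.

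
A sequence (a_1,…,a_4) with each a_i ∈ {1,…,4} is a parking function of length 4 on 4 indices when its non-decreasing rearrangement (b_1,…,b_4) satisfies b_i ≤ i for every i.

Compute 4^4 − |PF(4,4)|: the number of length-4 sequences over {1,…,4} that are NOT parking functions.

Count = 1·5^3 = 1×125 = 125 (Pollak)
Example (2,4,2,4) → sorted (2,2,4,4): b_1=2>1, not a PF.
So 256 − 125 = 131 fail.

131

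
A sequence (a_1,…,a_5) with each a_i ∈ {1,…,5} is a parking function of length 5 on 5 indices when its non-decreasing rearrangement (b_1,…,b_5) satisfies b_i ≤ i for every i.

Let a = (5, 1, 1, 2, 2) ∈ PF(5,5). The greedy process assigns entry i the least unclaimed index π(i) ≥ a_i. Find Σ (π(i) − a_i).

Σπ(i) = 1+…+5 = 15; Σa = 5+1+1+2+2 = 11; disp = 15−11 = 4.

4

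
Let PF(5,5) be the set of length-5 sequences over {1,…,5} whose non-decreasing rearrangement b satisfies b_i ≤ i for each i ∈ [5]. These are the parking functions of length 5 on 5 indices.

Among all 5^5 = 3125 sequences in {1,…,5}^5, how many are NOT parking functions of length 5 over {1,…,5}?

|PF(5,5)| = (6−5)·6^(5−1) = 1×1296 = 1296 (Konheim–Weiss)
Example (2,5,1,5,2) → sorted (1,2,2,5,5): b_4=5>4, not a PF.
Total 3125; non-PF = 3125−1296 = 1829

1829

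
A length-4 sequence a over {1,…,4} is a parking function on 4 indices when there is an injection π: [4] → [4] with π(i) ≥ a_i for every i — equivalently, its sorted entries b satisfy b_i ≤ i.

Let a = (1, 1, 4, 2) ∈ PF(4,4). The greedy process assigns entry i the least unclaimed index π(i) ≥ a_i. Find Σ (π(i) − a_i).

Σπ(i) = 1+…+4 = 10; Σa = 1+1+4+2 = 8; disp = 10−8 = 2.

2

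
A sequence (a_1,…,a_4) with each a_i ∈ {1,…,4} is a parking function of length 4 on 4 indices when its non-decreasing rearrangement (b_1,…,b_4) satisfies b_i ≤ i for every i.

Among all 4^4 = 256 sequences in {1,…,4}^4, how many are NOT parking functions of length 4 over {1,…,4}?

131

#PF = (4−4+1)·(4+1)^(4−1) = 1 · 125 = 125 (Konheim–Weiss)
One tuple (4,2,4,4) → sorted (2,4,4,4): b_1=2>1, not a PF.
So 256 − 125 = 131 fail.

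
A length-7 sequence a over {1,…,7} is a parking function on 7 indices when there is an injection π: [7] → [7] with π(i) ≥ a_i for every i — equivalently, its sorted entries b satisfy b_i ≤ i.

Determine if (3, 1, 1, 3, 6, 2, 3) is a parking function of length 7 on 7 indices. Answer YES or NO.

Rearranged: b = (1, 1, 2, 3, 3, 3, 6).
  b_1=1 ≤ 1
  b_2=1 ≤ 2
  b_3=2 ≤ 3
  b_4=3 ≤ 4
  b_5=3 ≤ 5
  b_6=3 ≤ 6
  b_7=6 ≤ 7
All bounds hold ⇒ YES

YES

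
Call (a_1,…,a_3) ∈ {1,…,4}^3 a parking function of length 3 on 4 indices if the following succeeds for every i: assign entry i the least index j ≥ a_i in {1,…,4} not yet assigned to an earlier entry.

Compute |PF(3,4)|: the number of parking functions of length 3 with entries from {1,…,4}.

#PF = (5−3)·5^(3−1) = 2×25 = 50 (Pollak)
Check (1,3,2) → sorted (1,2,3): b_i ≤ 1+i ∀i, a PF.

50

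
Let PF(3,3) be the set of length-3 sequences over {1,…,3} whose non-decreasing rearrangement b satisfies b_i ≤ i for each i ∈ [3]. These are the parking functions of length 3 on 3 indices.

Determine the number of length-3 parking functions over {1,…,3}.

|PF| = (4−3)·4^(3−1) = 1×16 = 16 [KW]
E.g. (2,2,1) → sorted (1,2,2): b_i ≤ i ∀i, a PF.

16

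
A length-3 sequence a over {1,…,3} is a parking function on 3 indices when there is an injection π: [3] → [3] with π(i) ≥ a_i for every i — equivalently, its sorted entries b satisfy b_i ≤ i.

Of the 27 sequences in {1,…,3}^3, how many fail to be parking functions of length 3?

11

#PF = (3+1−3)·(3+1)^{3−1} = 1·16 = 16 (Pollak)
E.g. (1,3,3) → sorted (1,3,3): b_2=3>2, not a PF.
3^3 − 16 = 27 − 16 = 11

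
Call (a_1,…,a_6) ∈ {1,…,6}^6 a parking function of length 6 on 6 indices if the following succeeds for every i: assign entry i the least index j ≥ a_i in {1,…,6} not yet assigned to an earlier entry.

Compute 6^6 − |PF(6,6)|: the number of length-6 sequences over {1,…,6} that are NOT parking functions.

29849

|PF| = (6+1−6)·(6+1)^{6−1} = 1·16807 = 16807
One tuple (5,5,1,2,5,3) → sorted (1,2,3,5,5,5): b_4=5>4, not a PF.
Total 46656; non-PF = 46656−16807 = 29849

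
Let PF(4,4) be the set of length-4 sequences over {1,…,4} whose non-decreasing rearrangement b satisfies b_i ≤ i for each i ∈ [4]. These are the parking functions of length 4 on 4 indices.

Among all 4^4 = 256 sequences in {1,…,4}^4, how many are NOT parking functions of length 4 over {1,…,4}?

#PF = (4+1−4)·(4+1)^{4−1} = 1·125 = 125
E.g. (4,4,2,1) → sorted (1,2,4,4): b_3=4>3, not a PF.
4^4 − 125 = 256 − 125 = 131

131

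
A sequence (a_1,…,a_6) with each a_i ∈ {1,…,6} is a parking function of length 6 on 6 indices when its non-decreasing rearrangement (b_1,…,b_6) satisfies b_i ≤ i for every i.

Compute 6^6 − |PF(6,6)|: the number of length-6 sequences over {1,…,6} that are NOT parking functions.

29849

#PF = (7−6)·7^(6−1) = 1 · 16807 = 16807 (Konheim–Weiss)
One tuple (3,4,4,2,3,5) → sorted (2,3,3,4,4,5): b_1=2>1, not a PF.
Total 46656; non-PF = 46656−16807 = 29849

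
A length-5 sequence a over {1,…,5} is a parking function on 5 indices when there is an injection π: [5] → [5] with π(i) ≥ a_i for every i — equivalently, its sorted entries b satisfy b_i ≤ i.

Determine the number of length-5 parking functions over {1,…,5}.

|PF(5,5)| = (5−5+1)·(5+1)^(5−1) = 1×1296 = 1296
Check (1,3,4,2,2) → sorted (1,2,2,3,4): b_i ≤ i ∀i, a PF.

1296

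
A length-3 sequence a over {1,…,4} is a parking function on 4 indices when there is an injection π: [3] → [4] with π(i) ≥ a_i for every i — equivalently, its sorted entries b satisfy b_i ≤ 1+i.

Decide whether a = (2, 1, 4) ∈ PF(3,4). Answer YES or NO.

YES

Sorted: b = (1, 2, 4).
  b_1=1 ≤ 2
  b_2=2 ≤ 3
  b_3=4 ≤ 4
All bounds hold ⇒ YES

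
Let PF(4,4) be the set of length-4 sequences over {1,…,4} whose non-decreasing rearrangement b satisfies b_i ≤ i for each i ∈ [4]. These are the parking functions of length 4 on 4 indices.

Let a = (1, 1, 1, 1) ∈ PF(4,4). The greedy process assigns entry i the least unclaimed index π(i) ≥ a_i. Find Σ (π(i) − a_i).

Σπ = 10 ({1..4} each once); Σa = 1+1+1+1 = 4; disp = 10−4 = 6.

6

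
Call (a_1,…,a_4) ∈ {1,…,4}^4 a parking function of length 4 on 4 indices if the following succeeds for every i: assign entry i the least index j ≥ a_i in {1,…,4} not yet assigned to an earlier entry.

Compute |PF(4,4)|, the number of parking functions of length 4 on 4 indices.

125

#PF = (5−4)·5^(4−1) = 1·125 = 125 (Pollak)
Example (1,3,2,3) → sorted (1,2,3,3): b_i ≤ i ∀i, a PF.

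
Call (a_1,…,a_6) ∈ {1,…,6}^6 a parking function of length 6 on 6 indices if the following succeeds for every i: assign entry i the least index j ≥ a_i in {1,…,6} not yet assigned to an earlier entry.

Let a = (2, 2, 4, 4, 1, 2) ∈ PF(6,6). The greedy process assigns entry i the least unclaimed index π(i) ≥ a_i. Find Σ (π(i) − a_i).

Σπ(i) = 1+…+6 = 21; Σa = 2+2+4+4+1+2 = 15; disp = 21−15 = 6.

6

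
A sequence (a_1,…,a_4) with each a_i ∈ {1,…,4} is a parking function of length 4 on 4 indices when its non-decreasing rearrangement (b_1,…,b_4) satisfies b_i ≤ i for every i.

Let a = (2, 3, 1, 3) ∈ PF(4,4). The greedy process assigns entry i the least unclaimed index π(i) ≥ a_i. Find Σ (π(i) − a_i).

Σπ(i) = 1+…+4 = 10; Σa = 2+3+1+3 = 9; disp = 10−9 = 1.

1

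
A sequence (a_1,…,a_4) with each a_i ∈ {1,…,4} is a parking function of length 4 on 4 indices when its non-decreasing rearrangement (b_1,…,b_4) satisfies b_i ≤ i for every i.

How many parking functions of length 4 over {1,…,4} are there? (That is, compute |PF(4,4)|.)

#PF = (4+1−4)·(4+1)^{4−1} = 1×125 = 125
Example (2,1,4,1) → sorted (1,1,2,4): b_i ≤ i ∀i, a PF.

125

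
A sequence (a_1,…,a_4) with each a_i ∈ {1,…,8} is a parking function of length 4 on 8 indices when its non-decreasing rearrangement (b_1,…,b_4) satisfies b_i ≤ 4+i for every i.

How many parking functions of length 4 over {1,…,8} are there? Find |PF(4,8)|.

3645

Count = (8+1−4)·(8+1)^{4−1} = 5×729 = 3645 (Konheim–Weiss)
E.g. (8,2,3,1) → sorted (1,2,3,8): b_i ≤ 4+i ∀i, a PF.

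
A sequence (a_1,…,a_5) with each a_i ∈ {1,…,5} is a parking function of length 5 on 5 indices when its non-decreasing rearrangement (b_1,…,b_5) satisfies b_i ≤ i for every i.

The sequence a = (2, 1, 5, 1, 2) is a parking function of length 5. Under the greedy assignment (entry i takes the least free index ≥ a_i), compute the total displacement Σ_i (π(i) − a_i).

Σπ = 15 ({1..5} each once); Σa = 2+1+5+1+2 = 11; disp = 15−11 = 4.

4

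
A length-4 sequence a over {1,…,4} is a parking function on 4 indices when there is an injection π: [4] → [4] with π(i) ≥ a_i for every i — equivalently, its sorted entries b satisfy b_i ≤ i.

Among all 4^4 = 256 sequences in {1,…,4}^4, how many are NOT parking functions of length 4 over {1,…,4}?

#PF = 1·5^3 = 1×125 = 125 (Pollak)
E.g. (4,3,4,4) → sorted (3,4,4,4): b_1=3>1, not a PF.
4^4 − 125 = 256 − 125 = 131

131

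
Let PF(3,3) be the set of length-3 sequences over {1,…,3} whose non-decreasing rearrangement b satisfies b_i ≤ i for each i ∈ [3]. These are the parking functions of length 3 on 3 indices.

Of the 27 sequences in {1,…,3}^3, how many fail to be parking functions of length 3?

11

|PF| = (4−3)·4^(3−1) = 1 · 16 = 16 (Konheim–Weiss)
Example (3,3,2) → sorted (2,3,3): b_1=2>1, not a PF.
3^3 − 16 = 27 − 16 = 11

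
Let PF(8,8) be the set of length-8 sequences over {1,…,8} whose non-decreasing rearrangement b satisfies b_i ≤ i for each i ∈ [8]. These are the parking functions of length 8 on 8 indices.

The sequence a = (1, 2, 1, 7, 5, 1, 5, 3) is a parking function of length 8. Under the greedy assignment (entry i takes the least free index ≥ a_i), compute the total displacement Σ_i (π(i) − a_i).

11

Σπ = 36 ({1..8} each once); Σa = 1+2+1+7+5+1+5+3 = 25; disp = 36−25 = 11.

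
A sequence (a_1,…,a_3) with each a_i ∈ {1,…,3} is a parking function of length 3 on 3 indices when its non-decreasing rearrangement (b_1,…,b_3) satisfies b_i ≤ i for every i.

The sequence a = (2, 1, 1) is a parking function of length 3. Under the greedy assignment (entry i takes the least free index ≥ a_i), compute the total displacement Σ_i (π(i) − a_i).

Σπ = 3·4/2 = 6 (π permutes [3]); Σa = 2+1+1 = 4; disp = 6−4 = 2.

2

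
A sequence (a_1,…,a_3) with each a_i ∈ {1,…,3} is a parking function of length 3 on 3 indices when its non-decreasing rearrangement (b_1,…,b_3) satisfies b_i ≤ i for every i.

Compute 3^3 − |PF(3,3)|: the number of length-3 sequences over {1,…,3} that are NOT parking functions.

11

|PF| = (4−3)·4^(3−1) = 1×16 = 16
Check (3,3,3) → sorted (3,3,3): b_1=3>1, not a PF.
So 27 − 16 = 11 fail.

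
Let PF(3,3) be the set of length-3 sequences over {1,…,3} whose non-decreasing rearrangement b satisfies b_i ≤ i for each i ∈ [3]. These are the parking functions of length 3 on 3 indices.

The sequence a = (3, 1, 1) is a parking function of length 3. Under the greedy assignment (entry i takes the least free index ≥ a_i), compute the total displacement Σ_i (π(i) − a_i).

Σπ(i) = 1+…+3 = 6; Σa = 3+1+1 = 5; disp = 6−5 = 1.

1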